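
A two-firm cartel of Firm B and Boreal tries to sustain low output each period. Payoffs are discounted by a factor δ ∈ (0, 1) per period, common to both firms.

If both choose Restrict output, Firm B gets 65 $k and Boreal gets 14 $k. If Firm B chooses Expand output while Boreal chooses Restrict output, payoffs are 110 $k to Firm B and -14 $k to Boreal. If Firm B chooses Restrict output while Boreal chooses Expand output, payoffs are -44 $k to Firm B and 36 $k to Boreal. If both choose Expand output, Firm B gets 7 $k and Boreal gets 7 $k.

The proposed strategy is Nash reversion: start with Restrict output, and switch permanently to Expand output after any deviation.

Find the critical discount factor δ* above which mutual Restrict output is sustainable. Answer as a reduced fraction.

22/29

Firm B's threshold: (110−65)/(110−7) = 45/103.
Boreal's threshold: (36−14)/(36−7) = 22/29.
45/103 < 22/29, so Boreal binds and δ* = 22/29.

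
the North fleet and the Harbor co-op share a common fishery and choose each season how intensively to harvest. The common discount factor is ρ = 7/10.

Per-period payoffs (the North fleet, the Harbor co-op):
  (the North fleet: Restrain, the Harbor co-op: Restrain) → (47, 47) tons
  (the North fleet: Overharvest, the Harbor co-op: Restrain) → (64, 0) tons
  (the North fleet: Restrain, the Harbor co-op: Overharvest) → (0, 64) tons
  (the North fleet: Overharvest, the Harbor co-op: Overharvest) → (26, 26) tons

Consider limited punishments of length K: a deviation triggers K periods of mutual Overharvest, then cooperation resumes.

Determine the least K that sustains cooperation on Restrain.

2

IC: ρ(1−ρ^K)/(1−ρ) ≥ (64−47)/(47−26) = 17/21.
With ρ = 7/10: need 1 − ρ^K ≥ 17/21·(1−7/10)/(7/10), i.e. ρ^K ≤ 0.6531.
Since (7/10)^1 = 0.7000 and (7/10)^2 = 0.4900, the smallest such K is 2.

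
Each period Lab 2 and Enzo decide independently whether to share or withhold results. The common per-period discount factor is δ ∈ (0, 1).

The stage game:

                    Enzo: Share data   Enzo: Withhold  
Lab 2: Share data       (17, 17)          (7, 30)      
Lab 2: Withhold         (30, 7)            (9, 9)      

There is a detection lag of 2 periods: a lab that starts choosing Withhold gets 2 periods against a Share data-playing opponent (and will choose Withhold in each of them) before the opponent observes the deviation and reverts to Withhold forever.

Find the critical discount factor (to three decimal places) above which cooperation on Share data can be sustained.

The best deviation is to choose Withhold for all 2 undetected periods, earning 30 each, then 9 forever once detected.
Deviation value: 30(1−δ^2)/(1−δ) + 9δ^2/(1−δ); cooperation value: 17/(1−δ).
IC: 17 ≥ 30(1−δ^2) + 9δ^2 = 30 − 21δ^2.
So δ^2 ≥ 13/21, giving δ ≥ (13/21)^(1/2) ≈ 0.787.

0.787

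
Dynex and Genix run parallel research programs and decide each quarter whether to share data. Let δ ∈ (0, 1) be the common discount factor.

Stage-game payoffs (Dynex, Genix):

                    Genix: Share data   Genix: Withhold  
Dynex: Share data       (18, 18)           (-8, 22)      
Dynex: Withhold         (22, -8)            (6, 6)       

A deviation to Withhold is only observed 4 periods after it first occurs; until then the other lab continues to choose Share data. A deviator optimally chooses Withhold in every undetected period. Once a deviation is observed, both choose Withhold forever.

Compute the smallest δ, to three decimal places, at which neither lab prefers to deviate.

The best deviation is to choose Withhold for all 4 undetected periods, earning 22 each, then 6 forever once detected.
Deviation value: 22(1−δ^4)/(1−δ) + 6δ^4/(1−δ); cooperation value: 18/(1−δ).
IC: 18 ≥ 22(1−δ^4) + 6δ^4 = 22 − 16δ^4.
So δ^4 ≥ 4/16 = 1/4, giving δ ≥ (1/4)^(1/4) ≈ 0.707.

0.707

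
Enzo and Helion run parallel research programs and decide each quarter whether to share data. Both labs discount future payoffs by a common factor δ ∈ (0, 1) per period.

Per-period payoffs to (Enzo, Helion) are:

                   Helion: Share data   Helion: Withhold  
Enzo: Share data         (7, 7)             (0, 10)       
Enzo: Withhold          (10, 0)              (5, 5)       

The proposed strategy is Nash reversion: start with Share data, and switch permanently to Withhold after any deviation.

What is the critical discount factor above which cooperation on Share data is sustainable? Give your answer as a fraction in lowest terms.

One-period gain from deviating is 10 − 7 = 3. The loss is 7 − 5 = 2 in every subsequent period, with present value 2·δ/(1−δ).
Deviation is unprofitable when 2·δ/(1−δ) ≥ 3, i.e. δ/(1−δ) ≥ 3/2.
Equivalently δ ≥ 3/(3+2) = 3/5.

3/5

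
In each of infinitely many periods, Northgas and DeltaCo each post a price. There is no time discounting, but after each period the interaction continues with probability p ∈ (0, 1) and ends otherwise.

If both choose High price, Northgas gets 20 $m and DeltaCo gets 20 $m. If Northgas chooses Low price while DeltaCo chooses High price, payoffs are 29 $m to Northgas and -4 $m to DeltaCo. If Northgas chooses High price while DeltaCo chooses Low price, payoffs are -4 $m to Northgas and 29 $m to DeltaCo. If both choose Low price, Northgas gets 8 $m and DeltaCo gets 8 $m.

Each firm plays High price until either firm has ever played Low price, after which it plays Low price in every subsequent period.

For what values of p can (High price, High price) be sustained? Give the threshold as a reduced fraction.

With no time discounting, the continuation probability p plays the role of the discount factor.
Grim-trigger IC: 20/(1−p) ≥ 29 + 8p/(1−p) ⇒ p ≥ (29−20)/(29−8) = 3/7.

3/7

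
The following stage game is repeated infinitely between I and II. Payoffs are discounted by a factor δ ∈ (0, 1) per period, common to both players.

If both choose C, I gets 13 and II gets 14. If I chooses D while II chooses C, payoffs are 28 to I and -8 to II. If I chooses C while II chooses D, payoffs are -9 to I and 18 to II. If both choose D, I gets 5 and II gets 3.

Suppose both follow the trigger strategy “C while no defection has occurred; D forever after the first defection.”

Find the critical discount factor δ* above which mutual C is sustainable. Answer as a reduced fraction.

For I: deviation gain 28−13 = 15, per-period punishment loss 13−5 = 8. IC gives δ ≥ 15/23.
For II: gain 4, loss 11 per period, so δ ≥ 4/15.
The tighter constraint is I's, so cooperation needs δ ≥ 15/23.

15/23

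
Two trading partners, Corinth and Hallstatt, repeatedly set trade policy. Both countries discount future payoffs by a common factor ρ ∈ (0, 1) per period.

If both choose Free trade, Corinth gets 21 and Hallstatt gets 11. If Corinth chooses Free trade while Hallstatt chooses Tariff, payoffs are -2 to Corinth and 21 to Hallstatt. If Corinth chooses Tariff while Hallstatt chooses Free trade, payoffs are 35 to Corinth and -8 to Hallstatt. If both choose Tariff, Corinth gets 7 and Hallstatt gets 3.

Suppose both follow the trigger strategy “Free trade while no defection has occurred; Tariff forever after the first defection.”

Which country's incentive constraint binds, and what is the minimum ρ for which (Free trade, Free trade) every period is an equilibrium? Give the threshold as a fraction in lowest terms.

Corinth's threshold: (35−21)/(35−7) = 1/2.
Hallstatt's threshold: (21−11)/(21−3) = 5/9.
1/2 < 5/9, so Hallstatt binds and ρ* = 5/9.

Hallstatt; ρ ≥ 5/9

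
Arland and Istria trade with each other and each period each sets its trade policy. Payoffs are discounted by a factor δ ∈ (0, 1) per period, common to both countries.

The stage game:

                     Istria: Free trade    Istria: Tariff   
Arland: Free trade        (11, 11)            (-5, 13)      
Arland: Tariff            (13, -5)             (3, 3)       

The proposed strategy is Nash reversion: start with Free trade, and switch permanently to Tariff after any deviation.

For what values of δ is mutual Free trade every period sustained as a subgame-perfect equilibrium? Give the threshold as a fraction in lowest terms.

Cooperation forever yields 11 each period: 11/(1−δ).
Deviating yields 13 once, then 3 forever: 13 + 3δ/(1−δ).
No profitable deviation requires 11/(1−δ) ≥ 13 + 3δ/(1−δ).
Multiplying by (1−δ): 11 ≥ 13(1−δ) + 3δ = 13 − 10δ.
So 10δ ≥ 2, i.e. δ ≥ 2/10 = 1/5.

1/5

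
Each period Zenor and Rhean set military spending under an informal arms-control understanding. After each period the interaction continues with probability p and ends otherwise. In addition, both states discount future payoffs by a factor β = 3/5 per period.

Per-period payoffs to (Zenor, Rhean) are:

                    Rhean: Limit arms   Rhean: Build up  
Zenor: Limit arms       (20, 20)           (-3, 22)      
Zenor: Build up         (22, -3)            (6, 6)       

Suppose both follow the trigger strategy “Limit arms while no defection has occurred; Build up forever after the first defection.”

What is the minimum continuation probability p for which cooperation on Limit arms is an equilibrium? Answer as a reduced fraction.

Expected continuation weight on next period's payoff is β·p = 3/5·p, which plays the role of the discount factor.
Cooperation requires 3/5·p ≥ (22−20)/(22−6) = 1/8, hence p ≥ 5/24.

5/24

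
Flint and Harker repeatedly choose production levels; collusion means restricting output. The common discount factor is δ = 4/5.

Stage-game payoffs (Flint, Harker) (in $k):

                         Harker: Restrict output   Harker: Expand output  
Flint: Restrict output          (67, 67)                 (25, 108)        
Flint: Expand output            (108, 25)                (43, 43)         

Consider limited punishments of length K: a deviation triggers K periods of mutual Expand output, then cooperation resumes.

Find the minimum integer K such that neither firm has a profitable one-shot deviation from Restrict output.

IC: δ(1−δ^K)/(1−δ) ≥ (108−67)/(67−43) = 41/24.
With δ = 4/5: need 1 − δ^K ≥ 41/24·(1−4/5)/(4/5), i.e. δ^K ≤ 0.5729.
Since (4/5)^2 = 0.6400 and (4/5)^3 = 0.5120, the smallest such K is 3.

3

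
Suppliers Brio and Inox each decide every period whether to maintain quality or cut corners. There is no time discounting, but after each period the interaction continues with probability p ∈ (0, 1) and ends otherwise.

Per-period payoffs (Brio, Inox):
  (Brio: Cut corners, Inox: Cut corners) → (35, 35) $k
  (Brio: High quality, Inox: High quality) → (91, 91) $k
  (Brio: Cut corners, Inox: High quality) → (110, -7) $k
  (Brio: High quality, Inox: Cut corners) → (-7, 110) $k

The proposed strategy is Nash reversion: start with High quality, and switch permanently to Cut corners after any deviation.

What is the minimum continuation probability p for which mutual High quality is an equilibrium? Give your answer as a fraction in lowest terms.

19/75

With no time discounting, the continuation probability p plays the role of the discount factor.
Grim-trigger IC: 91/(1−p) ≥ 110 + 35p/(1−p) ⇒ p ≥ (110−91)/(110−35) = 19/75.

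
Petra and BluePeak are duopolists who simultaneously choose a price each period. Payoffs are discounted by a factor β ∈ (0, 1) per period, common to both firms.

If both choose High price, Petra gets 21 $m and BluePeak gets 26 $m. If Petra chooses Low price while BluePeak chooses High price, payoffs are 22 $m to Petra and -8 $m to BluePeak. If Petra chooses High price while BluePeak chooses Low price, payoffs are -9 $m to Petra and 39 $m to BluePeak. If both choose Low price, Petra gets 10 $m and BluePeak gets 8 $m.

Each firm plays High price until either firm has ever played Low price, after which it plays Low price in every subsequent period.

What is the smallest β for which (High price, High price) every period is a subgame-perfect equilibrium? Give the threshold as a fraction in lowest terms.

Petra's threshold: (22−21)/(22−10) = 1/12.
BluePeak's threshold: (39−26)/(39−8) = 13/31.
1/12 < 13/31, so BluePeak binds and β* = 13/31.

13/31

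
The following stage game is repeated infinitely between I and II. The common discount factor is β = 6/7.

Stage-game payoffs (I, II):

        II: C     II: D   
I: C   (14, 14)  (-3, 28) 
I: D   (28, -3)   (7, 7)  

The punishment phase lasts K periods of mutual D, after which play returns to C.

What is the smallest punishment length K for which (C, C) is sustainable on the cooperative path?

Need Σ_{k=1}^{K} β^k ≥ (28−14)/(14−7) = 2.0000 at β = 6/7.
At K = 2 the sum is 1.5918 < 2.0000; at K = 3 it is 2.2216 ≥ 2.0000.
So the minimum punishment length is K = 3.

3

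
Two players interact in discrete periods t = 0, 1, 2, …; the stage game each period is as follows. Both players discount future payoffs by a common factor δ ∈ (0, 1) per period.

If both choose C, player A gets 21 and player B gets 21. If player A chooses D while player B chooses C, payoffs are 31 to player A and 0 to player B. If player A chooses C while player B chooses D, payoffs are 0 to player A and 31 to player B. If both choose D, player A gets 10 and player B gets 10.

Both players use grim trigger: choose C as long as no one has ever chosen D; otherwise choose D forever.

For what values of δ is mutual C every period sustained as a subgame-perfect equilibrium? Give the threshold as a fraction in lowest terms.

21/(1−δ) ≥ 31 + 10δ/(1−δ)
21 ≥ 31 − 21δ
δ ≥ 10/21.

10/21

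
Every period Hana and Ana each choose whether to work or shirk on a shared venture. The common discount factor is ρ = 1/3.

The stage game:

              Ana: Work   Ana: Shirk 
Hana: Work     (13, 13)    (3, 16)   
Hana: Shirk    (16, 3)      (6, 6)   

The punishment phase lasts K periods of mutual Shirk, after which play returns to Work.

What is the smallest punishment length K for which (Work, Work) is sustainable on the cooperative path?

No profitable deviation requires (13−6)(ρ+…+ρ^K) ≥ 16−13, i.e. ρ+…+ρ^K ≥ 3/7 ≈ 0.4286.
With ρ = 1/3, the partial sums are K=1: 0.3333, K=2: 0.4444.
K = 2 is the first length at which the sum reaches 0.4286.

2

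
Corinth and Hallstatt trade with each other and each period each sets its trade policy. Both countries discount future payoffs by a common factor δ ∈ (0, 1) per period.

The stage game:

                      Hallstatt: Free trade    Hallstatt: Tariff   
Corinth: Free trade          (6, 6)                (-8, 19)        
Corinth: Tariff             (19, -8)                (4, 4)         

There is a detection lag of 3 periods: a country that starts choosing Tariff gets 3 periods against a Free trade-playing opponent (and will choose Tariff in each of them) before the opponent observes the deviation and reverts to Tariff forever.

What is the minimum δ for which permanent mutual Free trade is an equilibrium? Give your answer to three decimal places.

0.953

The best deviation is to choose Tariff for all 3 undetected periods, earning 19 each, then 4 forever once detected.
Deviation value: 19(1−δ^3)/(1−δ) + 4δ^3/(1−δ); cooperation value: 6/(1−δ).
IC: 6 ≥ 19(1−δ^3) + 4δ^3 = 19 − 15δ^3.
So δ^3 ≥ 13/15, giving δ ≥ (13/15)^(1/3) ≈ 0.953.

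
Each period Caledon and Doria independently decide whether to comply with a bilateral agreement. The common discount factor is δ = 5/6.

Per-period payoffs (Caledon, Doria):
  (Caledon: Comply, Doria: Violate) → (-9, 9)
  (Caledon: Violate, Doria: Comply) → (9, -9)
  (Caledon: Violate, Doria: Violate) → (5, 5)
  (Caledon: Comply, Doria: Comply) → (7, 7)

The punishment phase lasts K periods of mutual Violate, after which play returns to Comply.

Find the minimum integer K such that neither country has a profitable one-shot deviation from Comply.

2

No profitable deviation requires (7−5)(δ+…+δ^K) ≥ 9−7, i.e. δ+…+δ^K ≥ 1 ≈ 1.0000.
With δ = 5/6, the partial sums are K=1: 0.8333, K=2: 1.5278.
K = 2 is the first length at which the sum reaches 1.0000.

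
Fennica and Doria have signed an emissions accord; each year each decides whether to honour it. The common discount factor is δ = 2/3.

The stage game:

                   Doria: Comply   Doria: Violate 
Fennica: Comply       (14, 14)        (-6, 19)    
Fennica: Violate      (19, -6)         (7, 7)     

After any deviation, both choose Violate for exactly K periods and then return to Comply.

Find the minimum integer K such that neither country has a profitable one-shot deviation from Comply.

2

Need Σ_{k=1}^{K} δ^k ≥ (19−14)/(14−7) = 0.7143 at δ = 2/3.
At K = 1 the sum is 0.6667 < 0.7143; at K = 2 it is 1.1111 ≥ 0.7143.
So the minimum punishment length is K = 2.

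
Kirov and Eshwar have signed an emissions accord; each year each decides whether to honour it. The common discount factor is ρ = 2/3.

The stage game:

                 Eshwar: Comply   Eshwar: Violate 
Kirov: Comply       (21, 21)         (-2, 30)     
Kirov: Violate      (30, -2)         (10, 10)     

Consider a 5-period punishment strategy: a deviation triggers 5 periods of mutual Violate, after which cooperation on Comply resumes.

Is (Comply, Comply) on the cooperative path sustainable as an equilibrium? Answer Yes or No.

Comparing payoff streams over the 6 periods until play realigns: cooperate → 21(1+ρ+…+ρ^5); deviate → 30 + 10(ρ+…+ρ^5).
Cooperation is sustained iff (21−10)(ρ+…+ρ^5) ≥ 30−21.
ρ+…+ρ^5 = 2/3·(1−(2/3)^5)/(1−2/3) = 1.7366, and (30−21)/(21−10) = 0.8182.
1.7366 ≥ 0.8182, so cooperation is sustainable.

Yes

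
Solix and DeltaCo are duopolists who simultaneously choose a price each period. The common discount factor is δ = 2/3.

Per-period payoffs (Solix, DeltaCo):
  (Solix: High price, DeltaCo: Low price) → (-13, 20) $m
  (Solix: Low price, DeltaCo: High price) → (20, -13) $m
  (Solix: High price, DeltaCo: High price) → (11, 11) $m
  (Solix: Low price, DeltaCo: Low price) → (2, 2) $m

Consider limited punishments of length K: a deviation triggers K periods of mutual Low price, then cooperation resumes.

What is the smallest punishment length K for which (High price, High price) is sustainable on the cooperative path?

IC: δ(1−δ^K)/(1−δ) ≥ (20−11)/(11−2) = 1.
With δ = 2/3: need 1 − δ^K ≥ 1·(1−2/3)/(2/3), i.e. δ^K ≤ 0.5000.
Since (2/3)^1 = 0.6667 and (2/3)^2 = 0.4444, the smallest such K is 2.

2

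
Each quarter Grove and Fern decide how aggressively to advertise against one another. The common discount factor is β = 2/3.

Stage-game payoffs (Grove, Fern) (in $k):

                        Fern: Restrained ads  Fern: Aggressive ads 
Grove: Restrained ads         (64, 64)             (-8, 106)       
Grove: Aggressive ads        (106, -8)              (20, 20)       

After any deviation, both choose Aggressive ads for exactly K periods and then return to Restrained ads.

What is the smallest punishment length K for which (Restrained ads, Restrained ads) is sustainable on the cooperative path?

2

IC: β(1−β^K)/(1−β) ≥ (106−64)/(64−20) = 21/22.
With β = 2/3: need 1 − β^K ≥ 21/22·(1−2/3)/(2/3), i.e. β^K ≤ 0.5227.
Since (2/3)^1 = 0.6667 and (2/3)^2 = 0.4444, the smallest such K is 2.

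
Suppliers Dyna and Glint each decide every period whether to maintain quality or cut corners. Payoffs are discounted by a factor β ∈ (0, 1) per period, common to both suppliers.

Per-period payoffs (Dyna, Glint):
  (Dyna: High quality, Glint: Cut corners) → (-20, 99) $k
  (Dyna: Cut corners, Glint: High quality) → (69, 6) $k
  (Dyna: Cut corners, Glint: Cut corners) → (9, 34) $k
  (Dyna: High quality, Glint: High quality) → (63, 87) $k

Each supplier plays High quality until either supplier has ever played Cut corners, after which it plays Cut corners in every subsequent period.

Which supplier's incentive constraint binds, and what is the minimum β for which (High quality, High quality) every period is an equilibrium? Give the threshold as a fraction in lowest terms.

Glint; β ≥ 12/65

For Dyna: deviation gain 69−63 = 6, per-period punishment loss 63−9 = 54. IC gives β ≥ 6/60 = 1/10.
For Glint: gain 12, loss 53 per period, so β ≥ 12/65.
The tighter constraint is Glint's, so cooperation needs β ≥ 12/65.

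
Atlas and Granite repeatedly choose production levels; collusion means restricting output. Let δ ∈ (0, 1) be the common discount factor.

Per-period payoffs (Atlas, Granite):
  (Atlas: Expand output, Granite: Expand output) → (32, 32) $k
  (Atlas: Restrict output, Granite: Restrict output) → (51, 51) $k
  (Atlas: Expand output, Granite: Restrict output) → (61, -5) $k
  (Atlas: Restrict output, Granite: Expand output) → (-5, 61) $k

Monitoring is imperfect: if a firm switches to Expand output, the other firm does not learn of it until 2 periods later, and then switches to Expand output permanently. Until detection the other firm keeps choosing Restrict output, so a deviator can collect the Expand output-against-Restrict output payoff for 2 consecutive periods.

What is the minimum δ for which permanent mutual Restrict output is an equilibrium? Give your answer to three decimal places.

0.587

A deviator earns 61 for 2 periods, then 32 forever; cooperating earns 51 forever. Multiplying the IC by (1−δ):
51 ≥ 61(1−δ^2) + 32δ^2, so 29·δ^2 ≥ 10 and δ^2 ≥ 10/29.
δ ≥ (10/29)^(1/2) ≈ 0.587.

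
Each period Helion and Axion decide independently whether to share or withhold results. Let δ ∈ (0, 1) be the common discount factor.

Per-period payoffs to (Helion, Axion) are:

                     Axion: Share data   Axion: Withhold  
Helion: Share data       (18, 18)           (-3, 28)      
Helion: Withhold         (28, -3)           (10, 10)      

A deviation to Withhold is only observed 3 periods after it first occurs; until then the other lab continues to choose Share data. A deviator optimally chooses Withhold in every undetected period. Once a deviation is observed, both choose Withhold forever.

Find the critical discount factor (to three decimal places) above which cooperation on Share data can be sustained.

The best deviation is to choose Withhold for all 3 undetected periods, earning 28 each, then 10 forever once detected.
Deviation value: 28(1−δ^3)/(1−δ) + 10δ^3/(1−δ); cooperation value: 18/(1−δ).
IC: 18 ≥ 28(1−δ^3) + 10δ^3 = 28 − 18δ^3.
So δ^3 ≥ 10/18 = 5/9, giving δ ≥ (5/9)^(1/3) ≈ 0.822.

0.822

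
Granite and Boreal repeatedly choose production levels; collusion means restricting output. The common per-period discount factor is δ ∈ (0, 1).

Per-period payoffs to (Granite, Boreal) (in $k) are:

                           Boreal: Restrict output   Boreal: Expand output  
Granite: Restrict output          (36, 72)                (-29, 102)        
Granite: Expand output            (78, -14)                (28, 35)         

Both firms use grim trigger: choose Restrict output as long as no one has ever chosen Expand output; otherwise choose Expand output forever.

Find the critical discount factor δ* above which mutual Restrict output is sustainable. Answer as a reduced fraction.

Granite's threshold: (78−36)/(78−28) = 21/25.
Boreal's threshold: (102−72)/(102−35) = 30/67.
21/25 > 30/67, so Granite binds and δ* = 21/25.

21/25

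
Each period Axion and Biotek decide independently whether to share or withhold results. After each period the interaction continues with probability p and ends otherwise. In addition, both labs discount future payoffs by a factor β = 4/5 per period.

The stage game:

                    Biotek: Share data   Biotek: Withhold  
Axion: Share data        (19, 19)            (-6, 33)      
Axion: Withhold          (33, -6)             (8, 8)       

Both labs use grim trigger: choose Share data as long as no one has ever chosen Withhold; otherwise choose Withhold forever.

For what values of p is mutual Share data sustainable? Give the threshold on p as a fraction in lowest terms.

With continuation probability p and discount β, the effective per-period discount factor is βp.
Grim-trigger IC: βp ≥ (33−19)/(33−8) = 14/25.
So p ≥ (14/25)/(4/5) = 7/10.

7/10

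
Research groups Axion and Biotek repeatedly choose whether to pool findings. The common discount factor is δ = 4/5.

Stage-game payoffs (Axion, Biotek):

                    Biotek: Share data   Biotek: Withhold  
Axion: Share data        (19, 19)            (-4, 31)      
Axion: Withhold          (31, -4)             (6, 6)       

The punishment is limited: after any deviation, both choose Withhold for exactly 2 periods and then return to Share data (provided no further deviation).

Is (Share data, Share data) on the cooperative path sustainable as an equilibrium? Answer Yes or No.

Yes

A one-shot deviation gives 31 now, then 6 for 2 periods, then back to 19.
Gain from deviating: (31−19) today; loss: (19−6) in each of the next 2 periods.
No-deviation condition: (19−6)(δ+…+δ^2) ≥ 31−19, i.e. δ+…+δ^2 ≥ 12/13.
At δ = 4/5: δ+…+δ^2 = 1.4400 ≥ 0.9231.
So cooperation is sustainable.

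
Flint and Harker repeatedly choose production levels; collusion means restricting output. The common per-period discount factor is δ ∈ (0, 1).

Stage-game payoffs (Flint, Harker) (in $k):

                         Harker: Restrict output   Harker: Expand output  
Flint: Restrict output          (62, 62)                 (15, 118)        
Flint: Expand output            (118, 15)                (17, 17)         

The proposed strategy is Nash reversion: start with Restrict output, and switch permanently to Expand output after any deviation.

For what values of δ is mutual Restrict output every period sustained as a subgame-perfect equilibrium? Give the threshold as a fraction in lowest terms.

Under grim trigger the critical discount factor is (T−C)/(T−P) with T = 118, C = 62, P = 17.
δ* = (118−62)/(118−17) = 56/101.

56/101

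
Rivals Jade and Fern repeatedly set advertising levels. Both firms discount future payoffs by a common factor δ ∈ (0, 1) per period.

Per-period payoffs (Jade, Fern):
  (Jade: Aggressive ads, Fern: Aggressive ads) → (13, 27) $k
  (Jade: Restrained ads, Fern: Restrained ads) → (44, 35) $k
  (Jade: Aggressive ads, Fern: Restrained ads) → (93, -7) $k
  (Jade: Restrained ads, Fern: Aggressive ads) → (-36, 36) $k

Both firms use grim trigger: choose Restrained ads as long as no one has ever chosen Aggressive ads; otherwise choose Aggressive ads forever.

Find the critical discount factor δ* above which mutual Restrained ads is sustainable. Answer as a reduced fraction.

49/80

Jade: cooperation gives 44 each period; deviation gives 93 once then 13 forever.
  44/(1−δ) ≥ 93 + 13δ/(1−δ) ⇒ δ ≥ 49/80.
Fern: cooperation gives 35 each period; deviation gives 36 once then 27 forever.
  δ ≥ 1/9.
Both must hold, so the binding constraint is Jade's: δ ≥ 49/80.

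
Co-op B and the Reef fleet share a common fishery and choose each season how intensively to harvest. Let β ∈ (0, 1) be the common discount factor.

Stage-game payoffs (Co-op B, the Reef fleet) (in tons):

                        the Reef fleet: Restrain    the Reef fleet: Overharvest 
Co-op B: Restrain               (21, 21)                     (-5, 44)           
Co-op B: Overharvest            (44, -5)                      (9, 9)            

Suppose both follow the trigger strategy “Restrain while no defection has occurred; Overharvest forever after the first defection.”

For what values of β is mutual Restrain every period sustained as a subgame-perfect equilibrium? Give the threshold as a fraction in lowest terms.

One-period gain from deviating is 44 − 21 = 23. The loss is 21 − 9 = 12 in every subsequent period, with present value 12·β/(1−β).
Deviation is unprofitable when 12·β/(1−β) ≥ 23, i.e. β/(1−β) ≥ 23/12.
Equivalently β ≥ 23/(23+12) = 23/35.

23/35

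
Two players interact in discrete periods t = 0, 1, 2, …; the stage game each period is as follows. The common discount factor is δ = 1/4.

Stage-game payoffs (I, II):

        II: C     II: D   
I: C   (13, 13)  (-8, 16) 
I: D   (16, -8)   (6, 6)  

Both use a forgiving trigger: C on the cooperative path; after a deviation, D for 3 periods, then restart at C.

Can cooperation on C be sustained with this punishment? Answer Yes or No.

No

Comparing payoff streams over the 4 periods until play realigns: cooperate → 13(1+δ+…+δ^3); deviate → 16 + 6(δ+…+δ^3).
Cooperation is sustained iff (13−6)(δ+…+δ^3) ≥ 16−13.
δ+…+δ^3 = 1/4·(1−(1/4)^3)/(1−1/4) = 0.3281, and (16−13)/(13−6) = 0.4286.
0.3281 < 0.4286, so cooperation is not sustainable.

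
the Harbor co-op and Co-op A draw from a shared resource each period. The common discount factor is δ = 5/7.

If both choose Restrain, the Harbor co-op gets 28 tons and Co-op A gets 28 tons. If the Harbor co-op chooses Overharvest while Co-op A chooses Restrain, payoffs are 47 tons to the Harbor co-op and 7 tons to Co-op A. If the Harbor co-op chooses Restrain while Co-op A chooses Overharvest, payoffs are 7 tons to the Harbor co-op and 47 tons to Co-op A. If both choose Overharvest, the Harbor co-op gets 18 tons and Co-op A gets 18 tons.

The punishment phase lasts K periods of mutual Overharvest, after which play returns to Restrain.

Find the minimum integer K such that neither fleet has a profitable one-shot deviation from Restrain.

Need Σ_{k=1}^{K} δ^k ≥ (47−28)/(28−18) = 1.9000 at δ = 5/7.
At K = 4 the sum is 1.8492 < 1.9000; at K = 5 it is 2.0352 ≥ 1.9000.
So the minimum punishment length is K = 5.

5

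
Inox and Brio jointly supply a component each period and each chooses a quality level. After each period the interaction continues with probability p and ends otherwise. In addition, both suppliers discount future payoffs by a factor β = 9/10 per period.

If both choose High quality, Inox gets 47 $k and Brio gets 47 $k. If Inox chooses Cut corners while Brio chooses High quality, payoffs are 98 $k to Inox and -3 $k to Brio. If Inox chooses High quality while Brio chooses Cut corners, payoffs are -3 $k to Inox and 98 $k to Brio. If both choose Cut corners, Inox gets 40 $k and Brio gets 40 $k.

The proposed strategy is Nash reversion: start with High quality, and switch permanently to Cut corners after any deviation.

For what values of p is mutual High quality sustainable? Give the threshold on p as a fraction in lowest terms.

85/87

With continuation probability p and discount β, the effective per-period discount factor is βp.
Grim-trigger IC: βp ≥ (98−47)/(98−40) = 51/58.
So p ≥ (51/58)/(9/10) = 85/87.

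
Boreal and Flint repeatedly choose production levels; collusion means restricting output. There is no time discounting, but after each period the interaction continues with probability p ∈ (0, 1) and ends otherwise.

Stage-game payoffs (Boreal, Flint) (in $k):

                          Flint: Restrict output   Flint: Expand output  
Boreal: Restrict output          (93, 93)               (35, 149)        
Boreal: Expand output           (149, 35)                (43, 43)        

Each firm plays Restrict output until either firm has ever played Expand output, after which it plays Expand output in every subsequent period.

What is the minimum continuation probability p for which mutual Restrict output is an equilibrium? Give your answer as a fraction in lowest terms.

28/53

With no time discounting, the continuation probability p plays the role of the discount factor.
Grim-trigger IC: 93/(1−p) ≥ 149 + 43p/(1−p) ⇒ p ≥ (149−93)/(149−43) = 28/53.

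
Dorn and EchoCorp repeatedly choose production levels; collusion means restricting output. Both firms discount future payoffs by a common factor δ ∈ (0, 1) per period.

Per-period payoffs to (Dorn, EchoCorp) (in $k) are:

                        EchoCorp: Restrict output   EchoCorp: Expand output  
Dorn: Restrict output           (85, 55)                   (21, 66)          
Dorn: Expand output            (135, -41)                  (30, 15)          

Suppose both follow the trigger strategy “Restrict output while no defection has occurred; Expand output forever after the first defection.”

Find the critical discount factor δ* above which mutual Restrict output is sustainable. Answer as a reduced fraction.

Dorn's threshold: (135−85)/(135−30) = 10/21.
EchoCorp's threshold: (66−55)/(66−15) = 11/51.
10/21 > 11/51, so Dorn binds and δ* = 10/21.

10/21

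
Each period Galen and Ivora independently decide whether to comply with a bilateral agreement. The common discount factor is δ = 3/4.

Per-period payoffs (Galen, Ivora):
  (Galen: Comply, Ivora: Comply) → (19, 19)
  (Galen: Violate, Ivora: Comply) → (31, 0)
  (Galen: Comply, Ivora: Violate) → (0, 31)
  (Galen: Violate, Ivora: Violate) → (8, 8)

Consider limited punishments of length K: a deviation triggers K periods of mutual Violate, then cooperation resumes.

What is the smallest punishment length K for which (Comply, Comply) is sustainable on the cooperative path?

2

Need Σ_{k=1}^{K} δ^k ≥ (31−19)/(19−8) = 1.0909 at δ = 3/4.
At K = 1 the sum is 0.7500 < 1.0909; at K = 2 it is 1.3125 ≥ 1.0909.
So the minimum punishment length is K = 2.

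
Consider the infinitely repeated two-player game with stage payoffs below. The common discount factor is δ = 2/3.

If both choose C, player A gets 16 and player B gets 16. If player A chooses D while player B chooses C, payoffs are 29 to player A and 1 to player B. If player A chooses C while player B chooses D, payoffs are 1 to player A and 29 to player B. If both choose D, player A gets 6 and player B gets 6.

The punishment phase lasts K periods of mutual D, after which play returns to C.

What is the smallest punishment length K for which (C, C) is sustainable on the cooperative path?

3

No profitable deviation requires (16−6)(δ+…+δ^K) ≥ 29−16, i.e. δ+…+δ^K ≥ 13/10 ≈ 1.3000.
With δ = 2/3, the partial sums are K=1: 0.6667, K=2: 1.1111, K=3: 1.4074.
K = 3 is the first length at which the sum reaches 1.3000.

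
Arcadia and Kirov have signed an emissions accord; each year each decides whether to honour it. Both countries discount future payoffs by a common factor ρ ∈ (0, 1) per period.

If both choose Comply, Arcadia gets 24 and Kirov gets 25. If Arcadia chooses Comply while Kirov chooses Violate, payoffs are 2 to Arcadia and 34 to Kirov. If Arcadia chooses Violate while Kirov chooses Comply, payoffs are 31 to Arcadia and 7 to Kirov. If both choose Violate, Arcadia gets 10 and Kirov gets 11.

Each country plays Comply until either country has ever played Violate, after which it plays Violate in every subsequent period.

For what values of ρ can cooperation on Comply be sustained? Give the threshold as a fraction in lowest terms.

9/23

For Arcadia: deviation gain 31−24 = 7, per-period punishment loss 24−10 = 14. IC gives ρ ≥ 7/21 = 1/3.
For Kirov: gain 9, loss 14 per period, so ρ ≥ 9/23.
The tighter constraint is Kirov's, so cooperation needs ρ ≥ 9/23.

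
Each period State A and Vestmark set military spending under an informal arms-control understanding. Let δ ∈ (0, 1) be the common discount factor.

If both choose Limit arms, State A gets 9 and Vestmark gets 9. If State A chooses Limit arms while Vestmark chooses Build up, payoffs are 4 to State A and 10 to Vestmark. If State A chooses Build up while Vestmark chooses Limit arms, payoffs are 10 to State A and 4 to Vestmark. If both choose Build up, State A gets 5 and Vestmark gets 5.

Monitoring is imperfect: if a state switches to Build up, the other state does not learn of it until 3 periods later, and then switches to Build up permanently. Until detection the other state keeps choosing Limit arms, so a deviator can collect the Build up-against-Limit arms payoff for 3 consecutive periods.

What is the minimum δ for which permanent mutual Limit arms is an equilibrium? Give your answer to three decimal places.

0.585

The best deviation is to choose Build up for all 3 undetected periods, earning 10 each, then 5 forever once detected.
Deviation value: 10(1−δ^3)/(1−δ) + 5δ^3/(1−δ); cooperation value: 9/(1−δ).
IC: 9 ≥ 10(1−δ^3) + 5δ^3 = 10 − 5δ^3.
So δ^3 ≥ 1/5, giving δ ≥ (1/5)^(1/3) ≈ 0.585.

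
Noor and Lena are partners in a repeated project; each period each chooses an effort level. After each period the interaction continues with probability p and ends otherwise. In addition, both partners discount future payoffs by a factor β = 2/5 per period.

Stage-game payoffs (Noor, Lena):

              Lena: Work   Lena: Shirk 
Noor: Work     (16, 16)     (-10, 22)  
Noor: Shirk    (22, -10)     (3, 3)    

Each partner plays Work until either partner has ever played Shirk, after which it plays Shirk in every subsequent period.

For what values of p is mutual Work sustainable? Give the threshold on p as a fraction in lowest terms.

15/19

Expected continuation weight on next period's payoff is β·p = 2/5·p, which plays the role of the discount factor.
Cooperation requires 2/5·p ≥ (22−16)/(22−3) = 6/19, hence p ≥ 15/19.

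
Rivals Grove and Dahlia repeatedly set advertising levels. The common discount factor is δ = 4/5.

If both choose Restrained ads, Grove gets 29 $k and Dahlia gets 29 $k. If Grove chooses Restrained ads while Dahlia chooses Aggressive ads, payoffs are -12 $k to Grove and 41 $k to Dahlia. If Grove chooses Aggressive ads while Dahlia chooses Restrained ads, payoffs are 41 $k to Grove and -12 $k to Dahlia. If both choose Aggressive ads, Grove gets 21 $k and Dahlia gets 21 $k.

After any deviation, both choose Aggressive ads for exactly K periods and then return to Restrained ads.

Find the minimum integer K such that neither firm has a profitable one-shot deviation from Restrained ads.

IC: δ(1−δ^K)/(1−δ) ≥ (41−29)/(29−21) = 3/2.
With δ = 4/5: need 1 − δ^K ≥ 3/2·(1−4/5)/(4/5), i.e. δ^K ≤ 0.6250.
Since (4/5)^2 = 0.6400 and (4/5)^3 = 0.5120, the smallest such K is 3.

3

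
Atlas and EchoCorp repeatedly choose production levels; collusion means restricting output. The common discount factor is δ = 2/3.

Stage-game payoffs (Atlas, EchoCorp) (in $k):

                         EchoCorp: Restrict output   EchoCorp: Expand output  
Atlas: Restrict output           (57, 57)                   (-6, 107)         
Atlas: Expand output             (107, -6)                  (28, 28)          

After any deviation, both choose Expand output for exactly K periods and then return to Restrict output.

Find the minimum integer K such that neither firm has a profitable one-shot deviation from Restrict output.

Need Σ_{k=1}^{K} δ^k ≥ (107−57)/(57−28) = 1.7241 at δ = 2/3.
At K = 4 the sum is 1.6049 < 1.7241; at K = 5 it is 1.7366 ≥ 1.7241.
So the minimum punishment length is K = 5.

5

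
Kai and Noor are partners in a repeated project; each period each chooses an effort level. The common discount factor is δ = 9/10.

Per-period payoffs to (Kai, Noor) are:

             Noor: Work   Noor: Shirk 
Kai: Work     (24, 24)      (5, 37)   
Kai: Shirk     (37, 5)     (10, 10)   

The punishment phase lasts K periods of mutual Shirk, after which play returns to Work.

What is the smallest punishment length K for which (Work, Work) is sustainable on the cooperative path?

No profitable deviation requires (24−10)(δ+…+δ^K) ≥ 37−24, i.e. δ+…+δ^K ≥ 13/14 ≈ 0.9286.
With δ = 9/10, the partial sums are K=1: 0.9000, K=2: 1.7100.
K = 2 is the first length at which the sum reaches 0.9286.

2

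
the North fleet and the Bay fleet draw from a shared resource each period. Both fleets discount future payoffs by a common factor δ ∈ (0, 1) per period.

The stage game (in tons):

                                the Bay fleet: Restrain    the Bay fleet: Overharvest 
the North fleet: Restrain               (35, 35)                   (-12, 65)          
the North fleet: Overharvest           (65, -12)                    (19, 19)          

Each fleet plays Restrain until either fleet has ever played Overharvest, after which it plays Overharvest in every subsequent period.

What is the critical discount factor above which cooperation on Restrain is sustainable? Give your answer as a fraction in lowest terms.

15/23

Under grim trigger the critical discount factor is (T−C)/(T−P) with T = 65, C = 35, P = 19.
δ* = (65−35)/(65−19) = 30/46 = 15/23.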